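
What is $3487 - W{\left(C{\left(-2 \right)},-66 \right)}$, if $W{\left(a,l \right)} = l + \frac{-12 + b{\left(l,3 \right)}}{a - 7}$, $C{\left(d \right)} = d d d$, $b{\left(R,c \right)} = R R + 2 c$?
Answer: $3843$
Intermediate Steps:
$b{\left(R,c \right)} = R^{2} + 2 c$
$C{\left(d \right)} = d^{3}$ ($C{\left(d \right)} = d d^{2} = d^{3}$)
$W{\left(a,l \right)} = l + \frac{-6 + l^{2}}{-7 + a}$ ($W{\left(a,l \right)} = l + \frac{-12 + \left(l^{2} + 2 \cdot 3\right)}{a - 7} = l + \frac{-12 + \left(l^{2} + 6\right)}{-7 + a} = l + \frac{-12 + \left(6 + l^{2}\right)}{-7 + a} = l + \frac{-6 + l^{2}}{-7 + a}$)
$3487 - W{\left(C{\left(-2 \right)},-66 \right)} = 3487 - \frac{-6 + \left(-66\right)^{2} - -462 + \left(-2\right)^{3} \left(-66\right)}{-7 + \left(-2\right)^{3}} = 3487 - \frac{-6 + 4356 + 462 - -528}{-7 - 8} = 3487 - \frac{-6 + 4356 + 462 + 528}{-15} = 3487 - \left(- \frac{1}{15}\right) 5340 = 3487 - -356 = 3487 + 356 = 3843$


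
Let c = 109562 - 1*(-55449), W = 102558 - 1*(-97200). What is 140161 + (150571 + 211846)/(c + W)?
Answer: 51126750226/364769 ≈ 1.4016e+5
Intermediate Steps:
W = 199758 (W = 102558 + 97200 = 199758)
c = 165011 (c = 109562 + 55449 = 165011)
140161 + (150571 + 211846)/(c + W) = 140161 + (150571 + 211846)/(165011 + 199758) = 140161 + 362417/364769 = 51126750226/364769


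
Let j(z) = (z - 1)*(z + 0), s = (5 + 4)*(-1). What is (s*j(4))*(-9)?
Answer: 972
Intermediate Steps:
s = -9 (s = 9*(-1) = -9)
j(z) = z*(-1 + z) (j(z) = (-1 + z)*z = z*(-1 + z))
(s*j(4))*(-9) = -36*(-1 + 4)*(-9) = -36*3*(-9) = -9*12*(-9) = -108*(-9) = 972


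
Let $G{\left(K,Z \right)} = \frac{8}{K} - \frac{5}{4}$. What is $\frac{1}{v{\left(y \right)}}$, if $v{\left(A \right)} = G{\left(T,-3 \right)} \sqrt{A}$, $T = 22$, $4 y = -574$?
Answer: $\frac{44 i \sqrt{574}}{11193} \approx 0.094181 i$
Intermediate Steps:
$y = - \frac{287}{2}$ ($y = \frac{1}{4} \left(-574\right) = - \frac{287}{2} \approx -143.5$)
$G{\left(K,Z \right)} = - \frac{5}{4} + \frac{8}{K}$ ($G{\left(K,Z \right)} = \frac{8}{K} - \frac{5}{4} = - \frac{5}{4} + \frac{8}{K}$)
$v{\left(A \right)} = - \frac{39 \sqrt{A}}{44}$ ($v{\left(A \right)} = \left(- \frac{5}{4} + \frac{8}{22}\right) \sqrt{A} = \left(- \frac{5}{4} + 8 \cdot \frac{1}{22}\right) \sqrt{A} = \left(- \frac{5}{4} + \frac{4}{11}\right) \sqrt{A} = - \frac{39 \sqrt{A}}{44}$)
$\frac{1}{v{\left(y \right)}} = \frac{1}{\left(- \frac{39}{44}\right) \sqrt{- \frac{287}{2}}} = \frac{1}{\left(- \frac{39}{44}\right) \frac{i \sqrt{574}}{2}} = \frac{1}{\left(- \frac{39}{88}\right) i \sqrt{574}} = \frac{44 i \sqrt{574}}{11193}$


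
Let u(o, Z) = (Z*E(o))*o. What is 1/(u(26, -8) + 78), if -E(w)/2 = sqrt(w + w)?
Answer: -3/345878 + 16*sqrt(13)/172939 ≈ 0.00032491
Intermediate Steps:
E(w) = -2*sqrt(2)*sqrt(w) (E(w) = -2*sqrt(w + w) = -2*sqrt(2)*sqrt(w))
u(o, Z) = -2*Z*sqrt(2)*o**(3/2) (u(o, Z) = (Z*(-2*sqrt(2)*sqrt(o)))*o = (-2*Z*sqrt(2)*sqrt(o))*o = -2*Z*sqrt(2)*o**(3/2))
1/(u(26, -8) + 78) = 1/(-2*(-8)*sqrt(2)*26**(3/2) + 78) = 1/(-2*(-8)*sqrt(2)*26*sqrt(26) + 78) = 1/(832*sqrt(13) + 78) = 1/(78 + 832*sqrt(13))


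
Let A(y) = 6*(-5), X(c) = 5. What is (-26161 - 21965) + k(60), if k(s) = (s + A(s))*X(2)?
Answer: -47976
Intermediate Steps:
A(y) = -30
k(s) = -150 + 5*s (k(s) = (s - 30)*5 = (-30 + s)*5 = -150 + 5*s)
(-26161 - 21965) + k(60) = (-26161 - 21965) + (-150 + 5*60) = -48126 + (-150 + 300) = -48126 + 150 = -47976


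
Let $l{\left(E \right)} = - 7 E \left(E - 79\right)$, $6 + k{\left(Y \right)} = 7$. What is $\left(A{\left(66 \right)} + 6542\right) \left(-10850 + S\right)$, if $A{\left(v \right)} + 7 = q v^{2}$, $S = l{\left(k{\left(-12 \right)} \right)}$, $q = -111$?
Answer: $4914812224$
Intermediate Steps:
$k{\left(Y \right)} = 1$ ($k{\left(Y \right)} = -6 + 7 = 1$)
$l{\left(E \right)} = - 7 E \left(-79 + E\right)$
$S = 546$ ($S = 7 \cdot 1 \left(79 - 1\right) = 7 \cdot 1 \cdot 78 = 546$)
$A{\left(v \right)} = -7 - 111 v^{2}$
$\left(A{\left(66 \right)} + 6542\right) \left(-10850 + S\right) = \left(\left(-7 - 111 \cdot 66^{2}\right) + 6542\right) \left(-10850 + 546\right) = \left(\left(-7 - 483516\right) + 6542\right) \left(-10304\right) = \left(-483523 + 6542\right) \left(-10304\right) = \left(-476981\right) \left(-10304\right) = 4914812224$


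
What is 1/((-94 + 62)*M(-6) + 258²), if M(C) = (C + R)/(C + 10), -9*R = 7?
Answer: 9/599564 ≈ 1.5011e-5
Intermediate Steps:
R = -7/9 (R = -⅑*7 = -7/9 ≈ -0.77778)
M(C) = (-7/9 + C)/(10 + C) (M(C) = (C - 7/9)/(C + 10) = (-7/9 + C)/(10 + C))
1/((-94 + 62)*M(-6) + 258²) = 1/((-94 + 62)*((-7/9 - 6)/(10 - 6)) + 258²) = 1/(-32*(-61)/(4*9) + 66564) = 1/(-8*(-61)/9 + 66564) = 1/(-32*(-61/36) + 66564) = 1/(488/9 + 66564) = 1/(599564/9) = 9/599564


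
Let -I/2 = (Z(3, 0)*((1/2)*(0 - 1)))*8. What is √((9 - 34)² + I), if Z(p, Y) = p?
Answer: √649 ≈ 25.475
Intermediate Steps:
I = 24 (I = -2*3*((1/2)*(0 - 1))*8 = -2*3*((1*(½))*(-1))*8 = -2*3*((½)*(-1))*8 = -2*3*(-½)*8 = -(-3)*8 = -2*(-12) = 24)
√((9 - 34)² + I) = √((9 - 34)² + 24) = √((-25)² + 24) = √(625 + 24) = √649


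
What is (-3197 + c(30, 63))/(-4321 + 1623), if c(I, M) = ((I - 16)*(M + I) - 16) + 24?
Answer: 1887/2698 ≈ 0.69941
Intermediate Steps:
c(I, M) = 8 + (-16 + I)*(I + M) (c(I, M) = ((-16 + I)*(I + M) - 16) + 24 = (-16 + (-16 + I)*(I + M)) + 24 = 8 + (-16 + I)*(I + M))
(-3197 + c(30, 63))/(-4321 + 1623) = (-3197 + (8 + 30**2 - 16*30 - 16*63 + 30*63))/(-4321 + 1623) = (-3197 + (8 + 900 - 480 - 1008 + 1890))/(-2698) = (-3197 + 1310)*(-1/2698) = -1887*(-1/2698) = 1887/2698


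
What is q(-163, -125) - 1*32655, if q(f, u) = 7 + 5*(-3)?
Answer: -32663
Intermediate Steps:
q(f, u) = -8 (q(f, u) = 7 - 15 = -8)
q(-163, -125) - 1*32655 = -8 - 1*32655 = -8 - 32655 = -32663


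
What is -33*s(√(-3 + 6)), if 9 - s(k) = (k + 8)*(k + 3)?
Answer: 594 + 363*√3 ≈ 1222.7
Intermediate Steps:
s(k) = 9 - (3 + k)*(8 + k) (s(k) = 9 - (k + 8)*(k + 3) = 9 - (8 + k)*(3 + k) = 9 - (3 + k)*(8 + k))
-33*s(√(-3 + 6)) = -33*(-15 - (√(-3 + 6))² - 11*√(-3 + 6)) = -33*(-15 - (√3)² - 11*√3) = -33*(-15 - 1*3 - 11*√3) = -33*(-15 - 3 - 11*√3) = -33*(-18 - 11*√3) = 594 + 363*√3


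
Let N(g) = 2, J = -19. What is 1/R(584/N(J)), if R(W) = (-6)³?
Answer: -1/216 ≈ -0.0046296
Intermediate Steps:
R(W) = -216
1/R(584/N(J)) = 1/(-216) = -1/216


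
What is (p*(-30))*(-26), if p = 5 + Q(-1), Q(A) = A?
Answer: 3120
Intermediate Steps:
p = 4 (p = 5 - 1 = 4)
(p*(-30))*(-26) = (4*(-30))*(-26) = -120*(-26) = 3120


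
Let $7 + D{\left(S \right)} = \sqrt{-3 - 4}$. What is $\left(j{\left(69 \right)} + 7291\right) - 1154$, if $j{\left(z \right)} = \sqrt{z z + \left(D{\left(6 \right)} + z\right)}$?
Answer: $6137 + \sqrt{4823 + i \sqrt{7}} \approx 6206.4 + 0.019048 i$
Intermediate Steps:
$D{\left(S \right)} = -7 + i \sqrt{7}$ ($D{\left(S \right)} = -7 + \sqrt{-3 - 4} = -7 + \sqrt{-7} = -7 + i \sqrt{7}$)
$j{\left(z \right)} = \sqrt{-7 + z + z^{2} + i \sqrt{7}}$ ($j{\left(z \right)} = \sqrt{z z - \left(7 - z - i \sqrt{7}\right)} = \sqrt{z^{2} + \left(-7 + z + i \sqrt{7}\right)} = \sqrt{-7 + z + z^{2} + i \sqrt{7}}$)
$\left(j{\left(69 \right)} + 7291\right) - 1154 = \left(\sqrt{-7 + 69 + 69^{2} + i \sqrt{7}} + 7291\right) - 1154 = \left(\sqrt{-7 + 69 + 4761 + i \sqrt{7}} + 7291\right) - 1154 = \left(\sqrt{4823 + i \sqrt{7}} + 7291\right) - 1154 = \left(7291 + \sqrt{4823 + i \sqrt{7}}\right) - 1154 = 6137 + \sqrt{4823 + i \sqrt{7}}$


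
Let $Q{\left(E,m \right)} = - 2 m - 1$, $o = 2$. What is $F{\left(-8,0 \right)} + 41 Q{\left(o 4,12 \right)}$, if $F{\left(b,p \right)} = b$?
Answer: $-1033$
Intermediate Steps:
$Q{\left(E,m \right)} = -1 - 2 m$
$F{\left(-8,0 \right)} + 41 Q{\left(o 4,12 \right)} = -8 + 41 \left(-1 - 24\right) = -8 + 41 \left(-25\right) = -8 - 1025 = -1033$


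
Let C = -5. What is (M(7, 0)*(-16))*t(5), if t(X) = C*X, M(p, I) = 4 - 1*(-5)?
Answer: 3600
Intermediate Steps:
M(p, I) = 9 (M(p, I) = 4 + 5 = 9)
t(X) = -5*X
(M(7, 0)*(-16))*t(5) = (9*(-16))*(-5*5) = -144*(-25) = 3600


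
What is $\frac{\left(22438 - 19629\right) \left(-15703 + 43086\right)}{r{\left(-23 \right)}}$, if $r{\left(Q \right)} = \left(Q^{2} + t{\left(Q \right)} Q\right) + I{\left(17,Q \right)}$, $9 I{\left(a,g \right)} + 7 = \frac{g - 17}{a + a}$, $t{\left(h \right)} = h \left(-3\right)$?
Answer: $- \frac{11768583591}{162013} \approx -72640.0$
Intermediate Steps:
$t{\left(h \right)} = - 3 h$
$I{\left(a,g \right)} = - \frac{7}{9} + \frac{-17 + g}{18 a}$ ($I{\left(a,g \right)} = - \frac{7}{9} + \frac{\left(g - 17\right) \frac{1}{a + a}}{9} = - \frac{7}{9} + \frac{\left(-17 + g\right) \frac{1}{2 a}}{9} = - \frac{7}{9} + \frac{\frac{1}{2} \frac{1}{a} \left(-17 + g\right)}{9} = - \frac{7}{9} + \frac{-17 + g}{18 a}$)
$r{\left(Q \right)} = - \frac{5}{6} - 2 Q^{2} + \frac{Q}{306}$ ($r{\left(Q \right)} = \left(Q^{2} + - 3 Q Q\right) + \frac{-17 + Q - 238}{18 \cdot 17} = \left(Q^{2} - 3 Q^{2}\right) + \frac{1}{18} \cdot \frac{1}{17} \left(-17 + Q - 238\right) = - 2 Q^{2} + \frac{1}{18} \cdot \frac{1}{17} \left(-255 + Q\right) = - 2 Q^{2} + \left(- \frac{5}{6} + \frac{Q}{306}\right) = - \frac{5}{6} - 2 Q^{2} + \frac{Q}{306}$)
$\frac{\left(22438 - 19629\right) \left(-15703 + 43086\right)}{r{\left(-23 \right)}} = \frac{\left(22438 - 19629\right) \left(-15703 + 43086\right)}{- \frac{5}{6} - 2 \left(-23\right)^{2} + \frac{1}{306} \left(-23\right)} = \frac{2809 \cdot 27383}{- \frac{5}{6} - 1058 - \frac{23}{306}} = \frac{76918847}{- \frac{5}{6} - 1058 - \frac{23}{306}} = \frac{76918847}{- \frac{162013}{153}} = 76918847 \left(- \frac{153}{162013}\right) = - \frac{11768583591}{162013}$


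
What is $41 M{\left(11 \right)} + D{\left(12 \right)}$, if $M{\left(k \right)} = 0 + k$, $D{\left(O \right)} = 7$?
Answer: $458$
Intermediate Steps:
$M{\left(k \right)} = k$
$41 M{\left(11 \right)} + D{\left(12 \right)} = 41 \cdot 11 + 7 = 451 + 7 = 458$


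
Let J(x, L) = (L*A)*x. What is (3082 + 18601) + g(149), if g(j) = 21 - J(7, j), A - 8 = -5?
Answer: 18575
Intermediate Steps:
A = 3 (A = 8 - 5 = 3)
J(x, L) = 3*L*x (J(x, L) = (L*3)*x = (3*L)*x = 3*L*x)
g(j) = 21 - 21*j (g(j) = 21 - 3*j*7 = 21 - 21*j)
(3082 + 18601) + g(149) = (3082 + 18601) + (21 - 21*149) = 21683 + (21 - 3129) = 21683 - 3108 = 18575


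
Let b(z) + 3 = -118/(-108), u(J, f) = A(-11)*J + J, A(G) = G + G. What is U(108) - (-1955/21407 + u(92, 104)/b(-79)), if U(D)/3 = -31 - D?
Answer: -3152600188/2204921 ≈ -1429.8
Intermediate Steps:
A(G) = 2*G
u(J, f) = -21*J (u(J, f) = (2*(-11))*J + J = -22*J + J = -21*J)
b(z) = -103/54 (b(z) = -3 - 118/(-108) = -3 - 118*(-1/108) = -3 + 59/54 = -103/54)
U(D) = -93 - 3*D (U(D) = 3*(-31 - D) = -93 - 3*D)
U(108) - (-1955/21407 + u(92, 104)/b(-79)) = (-93 - 3*108) - (-1955/21407 + (-21*92)/(-103/54)) = (-93 - 324) - (-1955*1/21407 - 1932*(-54/103)) = -417 - (-1955/21407 + 104328/103) = -417 - 1*2233148131/2204921 = -417 - 2233148131/2204921 = -3152600188/2204921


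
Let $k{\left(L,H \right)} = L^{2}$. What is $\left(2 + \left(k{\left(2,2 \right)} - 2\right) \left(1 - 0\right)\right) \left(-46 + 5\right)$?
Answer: $-164$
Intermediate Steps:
$\left(2 + \left(k{\left(2,2 \right)} - 2\right) \left(1 - 0\right)\right) \left(-46 + 5\right) = \left(2 + \left(2^{2} - 2\right) \left(1 - 0\right)\right) \left(-46 + 5\right) = \left(2 + \left(4 - 2\right) \left(1 + 0\right)\right) \left(-41\right) = \left(2 + 2 \cdot 1\right) \left(-41\right) = \left(2 + 2\right) \left(-41\right) = 4 \left(-41\right) = -164$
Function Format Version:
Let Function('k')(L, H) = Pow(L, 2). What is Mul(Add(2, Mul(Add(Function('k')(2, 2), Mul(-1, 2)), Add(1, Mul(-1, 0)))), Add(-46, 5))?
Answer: -164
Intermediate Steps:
Mul(Add(2, Mul(Add(Function('k')(2, 2), Mul(-1, 2)), Add(1, Mul(-1, 0)))), Add(-46, 5)) = Mul(Add(2, Mul(Add(Pow(2, 2), Mul(-1, 2)), Add(1, Mul(-1, 0)))), Add(-46, 5)) = Mul(Add(2, Mul(Add(4, -2), Add(1, 0))), -41) = Mul(Add(2, Mul(2, 1)), -41) = Mul(Add(2, 2), -41) = Mul(4, -41) = -164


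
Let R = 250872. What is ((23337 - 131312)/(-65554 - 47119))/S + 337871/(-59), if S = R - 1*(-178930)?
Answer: -16362106192361241/2857197764014 ≈ -5726.6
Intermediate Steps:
S = 429802 (S = 250872 - 1*(-178930) = 250872 + 178930 = 429802)
((23337 - 131312)/(-65554 - 47119))/S + 337871/(-59) = ((23337 - 131312)/(-65554 - 47119))/429802 + 337871/(-59) = -107975/(-112673)*(1/429802) + 337871*(-1/59) = -107975*(-1/112673)*(1/429802) - 337871/59 = (107975/112673)*(1/429802) - 337871/59 = 107975/48427080746 - 337871/59 = -16362106192361241/2857197764014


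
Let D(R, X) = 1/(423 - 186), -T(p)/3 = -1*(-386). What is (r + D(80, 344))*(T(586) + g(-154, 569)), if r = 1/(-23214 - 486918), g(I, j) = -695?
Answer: -104981715/13433476 ≈ -7.8149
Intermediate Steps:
T(p) = -1158 (T(p) = -(-3)*(-386) = -3*386 = -1158)
D(R, X) = 1/237
r = -1/510132 (r = 1/(-510132) = -1/510132 ≈ -1.9603e-6)
(r + D(80, 344))*(T(586) + g(-154, 569)) = (-1/510132 + 1/237)*(-1158 - 695) = (56655/13433476)*(-1853) = -104981715/13433476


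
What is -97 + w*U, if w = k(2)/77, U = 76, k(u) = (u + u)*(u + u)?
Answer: -6253/77 ≈ -81.208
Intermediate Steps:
k(u) = 4*u**2 (k(u) = (2*u)*(2*u) = 4*u**2)
w = 16/77 (w = (4*2**2)/77 = (4*4)*(1/77) = 16*(1/77) = 16/77 ≈ 0.20779)
-97 + w*U = -97 + (16/77)*76 = -97 + 1216/77 = -6253/77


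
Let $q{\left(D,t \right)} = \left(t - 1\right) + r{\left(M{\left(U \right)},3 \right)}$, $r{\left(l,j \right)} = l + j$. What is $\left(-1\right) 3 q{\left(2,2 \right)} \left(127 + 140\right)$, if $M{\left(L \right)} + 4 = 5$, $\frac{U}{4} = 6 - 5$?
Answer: $-4005$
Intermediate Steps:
$U = 4$ ($U = 4 \left(6 - 5\right) = 4 \cdot 1 = 4$)
$M{\left(L \right)} = 1$ ($M{\left(L \right)} = -4 + 5 = 1$)
$r{\left(l,j \right)} = j + l$
$q{\left(D,t \right)} = 3 + t$ ($q{\left(D,t \right)} = \left(t - 1\right) + \left(3 + 1\right) = \left(-1 + t\right) + 4 = 3 + t$)
$\left(-1\right) 3 q{\left(2,2 \right)} \left(127 + 140\right) = \left(-1\right) 3 \left(3 + 2\right) \left(127 + 140\right) = \left(-3\right) 5 \cdot 267 = \left(-15\right) 267 = -4005$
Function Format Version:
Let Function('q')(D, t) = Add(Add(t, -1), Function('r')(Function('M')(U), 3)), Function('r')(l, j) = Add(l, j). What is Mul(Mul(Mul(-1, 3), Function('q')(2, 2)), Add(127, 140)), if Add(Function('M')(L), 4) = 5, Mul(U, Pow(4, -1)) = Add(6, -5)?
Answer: -4005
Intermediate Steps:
U = 4 (U = Mul(4, Add(6, -5)) = Mul(4, 1) = 4)
Function('M')(L) = 1 (Function('M')(L) = Add(-4, 5) = 1)
Function('r')(l, j) = Add(j, l)
Function('q')(D, t) = Add(3, t) (Function('q')(D, t) = Add(Add(t, -1), Add(3, 1)) = Add(Add(-1, t), 4) = Add(3, t))
Mul(Mul(Mul(-1, 3), Function('q')(2, 2)), Add(127, 140)) = Mul(Mul(Mul(-1, 3), Add(3, 2)), Add(127, 140)) = Mul(Mul(-3, 5), 267) = Mul(-15, 267) = -4005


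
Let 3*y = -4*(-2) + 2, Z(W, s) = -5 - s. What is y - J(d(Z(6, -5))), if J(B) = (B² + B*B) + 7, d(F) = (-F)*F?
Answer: -11/3 ≈ -3.6667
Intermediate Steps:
d(F) = -F²
J(B) = 7 + 2*B² (J(B) = (B² + B²) + 7 = 2*B² + 7 = 7 + 2*B²)
y = 10/3 (y = (-4*(-2) + 2)/3 = (8 + 2)/3 = (⅓)*10 = 10/3 ≈ 3.3333)
y - J(d(Z(6, -5))) = 10/3 - (7 + 2*(-(-5 - 1*(-5))²)²) = 10/3 - (7 + 2*(-(-5 + 5)²)²) = 10/3 - (7 + 2*(-1*0²)²) = 10/3 - (7 + 2*(-1*0)²) = 10/3 - (7 + 2*0²) = 10/3 - (7 + 2*0) = 10/3 - (7 + 0) = 10/3 - 1*7 = 10/3 - 7 = -11/3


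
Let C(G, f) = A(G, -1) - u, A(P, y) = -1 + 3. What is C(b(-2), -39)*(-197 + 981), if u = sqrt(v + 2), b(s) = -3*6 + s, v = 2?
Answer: 0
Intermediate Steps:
b(s) = -18 + s
A(P, y) = 2
u = 2 (u = sqrt(2 + 2) = sqrt(4) = 2)
C(G, f) = 0 (C(G, f) = 2 - 1*2 = 2 - 2 = 0)
C(b(-2), -39)*(-197 + 981) = 0*(-197 + 981) = 0*784 = 0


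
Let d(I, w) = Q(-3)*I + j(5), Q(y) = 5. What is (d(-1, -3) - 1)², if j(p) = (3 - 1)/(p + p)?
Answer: 841/25 ≈ 33.640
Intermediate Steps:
j(p) = 1/p (j(p) = 2/((2*p)) = 2*(1/(2*p)) = 1/p)
d(I, w) = ⅕ + 5*I (d(I, w) = 5*I + 1/5 = 5*I + ⅕ = ⅕ + 5*I)
(d(-1, -3) - 1)² = ((⅕ + 5*(-1)) - 1)² = ((⅕ - 5) - 1)² = (-24/5 - 1)² = (-29/5)² = 841/25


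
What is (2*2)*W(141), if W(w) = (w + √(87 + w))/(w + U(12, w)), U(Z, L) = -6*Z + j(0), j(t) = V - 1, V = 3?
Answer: 564/71 + 8*√57/71 ≈ 8.7943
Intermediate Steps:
j(t) = 2 (j(t) = 3 - 1 = 2)
U(Z, L) = 2 - 6*Z (U(Z, L) = -6*Z + 2 = 2 - 6*Z)
W(w) = (w + √(87 + w))/(-70 + w) (W(w) = (w + √(87 + w))/(w + (2 - 6*12)) = (w + √(87 + w))/(w + (2 - 72)) = (w + √(87 + w))/(w - 70) = (w + √(87 + w))/(-70 + w))
(2*2)*W(141) = (2*2)*((141 + √(87 + 141))/(-70 + 141)) = 4*((141 + √228)/71) = 4*((141 + 2*√57)/71) = 4*(141/71 + 2*√57/71) = 564/71 + 8*√57/71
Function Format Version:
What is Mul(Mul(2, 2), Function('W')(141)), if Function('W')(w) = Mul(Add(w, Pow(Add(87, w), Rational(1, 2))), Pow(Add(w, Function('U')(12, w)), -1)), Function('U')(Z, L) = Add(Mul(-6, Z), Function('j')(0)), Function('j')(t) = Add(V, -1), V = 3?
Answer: Add(Rational(564, 71), Mul(Rational(8, 71), Pow(57, Rational(1, 2)))) ≈ 8.7943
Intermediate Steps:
Function('j')(t) = 2 (Function('j')(t) = Add(3, -1) = 2)
Function('U')(Z, L) = Add(2, Mul(-6, Z)) (Function('U')(Z, L) = Add(Mul(-6, Z), 2) = Add(2, Mul(-6, Z)))
Function('W')(w) = Mul(Pow(Add(-70, w), -1), Add(w, Pow(Add(87, w), Rational(1, 2)))) (Function('W')(w) = Mul(Add(w, Pow(Add(87, w), Rational(1, 2))), Pow(Add(w, Add(2, Mul(-6, 12))), -1)) = Mul(Add(w, Pow(Add(87, w), Rational(1, 2))), Pow(Add(w, Add(2, -72)), -1)) = Mul(Add(w, Pow(Add(87, w), Rational(1, 2))), Pow(Add(w, -70), -1)) = Mul(Add(w, Pow(Add(87, w), Rational(1, 2))), Pow(Add(-70, w), -1)) = Mul(Pow(Add(-70, w), -1), Add(w, Pow(Add(87, w), Rational(1, 2)))))
Mul(Mul(2, 2), Function('W')(141)) = Mul(Mul(2, 2), Mul(Pow(Add(-70, 141), -1), Add(141, Pow(Add(87, 141), Rational(1, 2))))) = Mul(4, Mul(Pow(71, -1), Add(141, Pow(228, Rational(1, 2))))) = Mul(4, Mul(Rational(1, 71), Add(141, Mul(2, Pow(57, Rational(1, 2)))))) = Mul(4, Add(Rational(141, 71), Mul(Rational(2, 71), Pow(57, Rational(1, 2))))) = Add(Rational(564, 71), Mul(Rational(8, 71), Pow(57, Rational(1, 2))))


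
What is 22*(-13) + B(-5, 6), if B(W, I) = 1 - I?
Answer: -291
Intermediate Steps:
22*(-13) + B(-5, 6) = 22*(-13) + (1 - 1*6) = -286 + (1 - 6) = -286 - 5 = -291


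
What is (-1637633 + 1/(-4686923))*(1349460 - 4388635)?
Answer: 23327065456397460500/4686923 ≈ 4.9771e+12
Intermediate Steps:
(-1637633 + 1/(-4686923))*(1349460 - 4388635) = (-1637633 - 1/4686923)*(-3039175) = -7675459773260/4686923*(-3039175) = 23327065456397460500/4686923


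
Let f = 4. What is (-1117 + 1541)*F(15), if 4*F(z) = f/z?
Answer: 424/15 ≈ 28.267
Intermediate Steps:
F(z) = 1/z (F(z) = (4/z)/4 = 1/z)
(-1117 + 1541)*F(15) = (-1117 + 1541)/15 = 424*(1/15) = 424/15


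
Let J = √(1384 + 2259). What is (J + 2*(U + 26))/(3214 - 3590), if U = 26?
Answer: -13/47 - √3643/376 ≈ -0.43712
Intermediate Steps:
J = √3643 ≈ 60.357
(J + 2*(U + 26))/(3214 - 3590) = (√3643 + 2*(26 + 26))/(3214 - 3590) = (√3643 + 2*52)/(-376) = (√3643 + 104)*(-1/376) = (104 + √3643)*(-1/376) = -13/47 - √3643/376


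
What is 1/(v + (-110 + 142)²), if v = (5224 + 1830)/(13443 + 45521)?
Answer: 29482/30193095 ≈ 0.00097645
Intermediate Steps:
v = 3527/29482 (v = 7054/58964 = 7054*(1/58964) = 3527/29482 ≈ 0.11963)
1/(v + (-110 + 142)²) = 1/(3527/29482 + (-110 + 142)²) = 1/(3527/29482 + 32²) = 1/(3527/29482 + 1024) = 1/(30193095/29482) = 29482/30193095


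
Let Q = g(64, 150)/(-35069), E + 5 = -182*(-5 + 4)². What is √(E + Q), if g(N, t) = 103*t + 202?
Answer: 9*I*√2846024695/35069 ≈ 13.691*I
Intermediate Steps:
g(N, t) = 202 + 103*t
E = -187 (E = -5 - 182*(-5 + 4)² = -5 - 182*(-1)² = -5 - 182*1 = -5 - 182 = -187)
Q = -15652/35069 (Q = (202 + 103*150)/(-35069) = (202 + 15450)*(-1/35069) = 15652*(-1/35069) = -15652/35069 ≈ -0.44632)
√(E + Q) = √(-187 - 15652/35069) = √(-6573555/35069) = 9*I*√2846024695/35069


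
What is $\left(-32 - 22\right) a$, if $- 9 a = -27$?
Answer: $-162$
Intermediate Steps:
$a = 3$ ($a = \left(- \frac{1}{9}\right) \left(-27\right) = 3$)
$\left(-32 - 22\right) a = \left(-32 - 22\right) 3 = \left(-54\right) 3 = -162$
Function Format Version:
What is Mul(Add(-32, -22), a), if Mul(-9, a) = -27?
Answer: -162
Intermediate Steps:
a = 3 (a = Mul(Rational(-1, 9), -27) = 3)
Mul(Add(-32, -22), a) = Mul(Add(-32, -22), 3) = Mul(-54, 3) = -162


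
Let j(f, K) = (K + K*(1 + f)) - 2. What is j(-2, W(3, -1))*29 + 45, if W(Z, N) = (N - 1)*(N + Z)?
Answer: -13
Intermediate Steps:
W(Z, N) = (-1 + N)*(N + Z)
j(f, K) = -2 + K + K*(1 + f)
j(-2, W(3, -1))*29 + 45 = (-2 + 2*((-1)² - 1*(-1) - 1*3 - 1*3) + ((-1)² - 1*(-1) - 1*3 - 1*3)*(-2))*29 + 45 = (-2 + 2*(1 + 1 - 3 - 3) + (1 + 1 - 3 - 3)*(-2))*29 + 45 = (-2 + 2*(-4) - 4*(-2))*29 + 45 = (-2 - 8 + 8)*29 + 45 = -2*29 + 45 = -58 + 45 = -13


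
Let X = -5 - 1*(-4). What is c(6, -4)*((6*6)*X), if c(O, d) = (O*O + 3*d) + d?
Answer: -720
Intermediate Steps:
X = -1 (X = -5 + 4 = -1)
c(O, d) = O² + 4*d (c(O, d) = (O² + 3*d) + d = O² + 4*d)
c(6, -4)*((6*6)*X) = (6² + 4*(-4))*((6*6)*(-1)) = (36 - 16)*(36*(-1)) = 20*(-36) = -720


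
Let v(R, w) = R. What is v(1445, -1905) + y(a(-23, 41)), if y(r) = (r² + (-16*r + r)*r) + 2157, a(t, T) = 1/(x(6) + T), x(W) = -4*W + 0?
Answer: 1040964/289 ≈ 3602.0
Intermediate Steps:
x(W) = -4*W
a(t, T) = 1/(-24 + T) (a(t, T) = 1/(-4*6 + T) = 1/(-24 + T))
y(r) = 2157 - 14*r² (y(r) = (r² + (-15*r)*r) + 2157 = (r² - 15*r²) + 2157 = -14*r² + 2157 = 2157 - 14*r²)
v(1445, -1905) + y(a(-23, 41)) = 1445 + (2157 - 14/(-24 + 41)²) = 1445 + (2157 - 14*(1/17)²) = 1445 + (2157 - 14*1/289) = 1445 + (2157 - 14/289) = 1445 + 623359/289 = 1040964/289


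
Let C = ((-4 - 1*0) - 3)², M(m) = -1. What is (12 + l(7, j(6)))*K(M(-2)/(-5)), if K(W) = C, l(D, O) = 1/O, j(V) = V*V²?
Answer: 127057/216 ≈ 588.23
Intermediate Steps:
j(V) = V³
C = 49 (C = ((-4 + 0) - 3)² = (-4 - 3)² = (-7)² = 49)
K(W) = 49
(12 + l(7, j(6)))*K(M(-2)/(-5)) = (12 + 1/(6³))*49 = (12 + 1/216)*49 = (2593/216)*49 = 127057/216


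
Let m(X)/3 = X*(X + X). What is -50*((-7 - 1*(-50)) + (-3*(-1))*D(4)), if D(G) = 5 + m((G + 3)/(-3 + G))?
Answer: -47000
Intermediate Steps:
m(X) = 6*X² (m(X) = 3*(X*(X + X)) = 3*(X*(2*X)) = 3*(2*X²) = 6*X²)
D(G) = 5 + 6*(3 + G)²/(-3 + G)² (D(G) = 5 + 6*((G + 3)/(-3 + G))² = 5 + 6*((3 + G)/(-3 + G))² = 5 + 6*((3 + G)²/(-3 + G)²) = 5 + 6*(3 + G)²/(-3 + G)²)
-50*((-7 - 1*(-50)) + (-3*(-1))*D(4)) = -50*((-7 - 1*(-50)) + (-3*(-1))*(5 + 6*(3 + 4)²/(-3 + 4)²)) = -50*((-7 + 50) + 3*(5 + 6*7²/1²)) = -50*(43 + 3*(5 + 6*1*49)) = -50*(43 + 3*(5 + 294)) = -50*(43 + 3*299) = -50*(43 + 897) = -50*940 = -47000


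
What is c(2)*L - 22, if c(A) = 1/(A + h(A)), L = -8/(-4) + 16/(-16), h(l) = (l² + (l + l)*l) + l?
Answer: -351/16 ≈ -21.938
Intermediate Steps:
h(l) = l + 3*l² (h(l) = (l² + (2*l)*l) + l = (l² + 2*l²) + l = 3*l² + l = l + 3*l²)
L = 1 (L = -8*(-¼) + 16*(-1/16) = 2 - 1 = 1)
c(A) = 1/(A + A*(1 + 3*A))
c(2)*L - 22 = (1/(2*(2 + 3*2)))*1 - 22 = (1/(2*(2 + 6)))*1 - 22 = ((½)/8)*1 - 22 = ((½)*(⅛))*1 - 22 = (1/16)*1 - 22 = 1/16 - 22 = -351/16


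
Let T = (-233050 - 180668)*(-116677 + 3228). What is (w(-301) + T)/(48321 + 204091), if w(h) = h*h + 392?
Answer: 46935984375/252412 ≈ 1.8595e+5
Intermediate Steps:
w(h) = 392 + h² (w(h) = h² + 392 = 392 + h²)
T = 46935893382 (T = -413718*(-113449) = 46935893382)
(w(-301) + T)/(48321 + 204091) = ((392 + (-301)²) + 46935893382)/(48321 + 204091) = ((392 + 90601) + 46935893382)/252412 = (90993 + 46935893382)*(1/252412) = 46935984375*(1/252412) = 46935984375/252412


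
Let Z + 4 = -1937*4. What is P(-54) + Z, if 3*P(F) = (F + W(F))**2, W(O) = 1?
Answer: -20447/3 ≈ -6815.7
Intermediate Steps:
Z = -7752 (Z = -4 - 1937*4 = -4 - 7748 = -7752)
P(F) = (1 + F)**2/3 (P(F) = (F + 1)**2/3 = (1 + F)**2/3)
P(-54) + Z = (1 - 54)**2/3 - 7752 = (1/3)*(-53)**2 - 7752 = (1/3)*2809 - 7752 = 2809/3 - 7752 = -20447/3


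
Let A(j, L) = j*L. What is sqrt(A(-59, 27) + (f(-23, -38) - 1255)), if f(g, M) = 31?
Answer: 3*I*sqrt(313) ≈ 53.075*I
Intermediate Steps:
A(j, L) = L*j
sqrt(A(-59, 27) + (f(-23, -38) - 1255)) = sqrt(27*(-59) + (31 - 1255)) = sqrt(-1593 - 1224) = sqrt(-2817) = 3*I*sqrt(313)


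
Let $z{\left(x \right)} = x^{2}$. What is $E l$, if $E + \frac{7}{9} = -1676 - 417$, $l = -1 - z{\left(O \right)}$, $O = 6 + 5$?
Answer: $\frac{2298968}{9} \approx 2.5544 \cdot 10^{5}$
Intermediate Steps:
$O = 11$
$l = -122$ ($l = -1 - 11^{2} = -1 - 121 = -122$)
$E = - \frac{18844}{9}$ ($E = - \frac{7}{9} - 2093 = - \frac{18844}{9} \approx -2093.8$)
$E l = \left(- \frac{18844}{9}\right) \left(-122\right) = \frac{2298968}{9}$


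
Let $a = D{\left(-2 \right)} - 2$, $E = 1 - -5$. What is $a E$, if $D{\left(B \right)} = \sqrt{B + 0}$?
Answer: $-12 + 6 i \sqrt{2} \approx -12.0 + 8.4853 i$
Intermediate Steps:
$D{\left(B \right)} = \sqrt{B}$
$E = 6$ ($E = 1 + 5 = 6$)
$a = -2 + i \sqrt{2}$ ($a = \sqrt{-2} - 2 = i \sqrt{2} - 2 = -2 + i \sqrt{2} \approx -2.0 + 1.4142 i$)
$a E = \left(-2 + i \sqrt{2}\right) 6 = -12 + 6 i \sqrt{2}$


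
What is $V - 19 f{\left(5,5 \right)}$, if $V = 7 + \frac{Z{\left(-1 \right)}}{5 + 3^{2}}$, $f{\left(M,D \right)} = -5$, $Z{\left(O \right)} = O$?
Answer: $\frac{1427}{14} \approx 101.93$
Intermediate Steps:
$V = \frac{97}{14}$ ($V = 7 - \frac{1}{5 + 3^{2}} = 7 - \frac{1}{5 + 9} = 7 - \frac{1}{14} = \frac{97}{14} \approx 6.9286$)
$V - 19 f{\left(5,5 \right)} = \frac{97}{14} - -95 = \frac{97}{14} + 95 = \frac{1427}{14}$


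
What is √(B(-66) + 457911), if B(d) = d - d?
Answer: 3*√50879 ≈ 676.69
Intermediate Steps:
B(d) = 0
√(B(-66) + 457911) = √(0 + 457911) = √457911 = 3*√50879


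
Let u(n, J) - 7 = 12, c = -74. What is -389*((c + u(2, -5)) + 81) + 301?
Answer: -9813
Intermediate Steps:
u(n, J) = 19 (u(n, J) = 7 + 12 = 19)
-389*((c + u(2, -5)) + 81) + 301 = -389*((-74 + 19) + 81) + 301 = -389*(-55 + 81) + 301 = -389*26 + 301 = -10114 + 301 = -9813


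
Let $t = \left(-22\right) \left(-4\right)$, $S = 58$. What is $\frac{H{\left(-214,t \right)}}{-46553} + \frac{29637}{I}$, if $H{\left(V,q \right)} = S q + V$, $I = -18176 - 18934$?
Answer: $- \frac{520386387}{575860610} \approx -0.90367$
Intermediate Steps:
$I = -37110$
$t = 88$
$H{\left(V,q \right)} = V + 58 q$ ($H{\left(V,q \right)} = 58 q + V = V + 58 q$)
$\frac{H{\left(-214,t \right)}}{-46553} + \frac{29637}{I} = \frac{-214 + 58 \cdot 88}{-46553} + \frac{29637}{-37110} = \left(-214 + 5104\right) \left(- \frac{1}{46553}\right) + 29637 \left(- \frac{1}{37110}\right) = 4890 \left(- \frac{1}{46553}\right) - \frac{9879}{12370} = - \frac{4890}{46553} - \frac{9879}{12370} = - \frac{520386387}{575860610}$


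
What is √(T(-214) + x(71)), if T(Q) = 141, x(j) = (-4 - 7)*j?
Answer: 8*I*√10 ≈ 25.298*I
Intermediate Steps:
x(j) = -11*j
√(T(-214) + x(71)) = √(141 - 11*71) = √(141 - 781) = √(-640) = 8*I*√10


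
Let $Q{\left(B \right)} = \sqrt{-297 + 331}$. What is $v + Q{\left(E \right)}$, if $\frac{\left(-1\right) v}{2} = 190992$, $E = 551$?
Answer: $-381984 + \sqrt{34} \approx -3.8198 \cdot 10^{5}$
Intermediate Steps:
$v = -381984$ ($v = \left(-2\right) 190992 = -381984$)
$Q{\left(B \right)} = \sqrt{34}$
$v + Q{\left(E \right)} = -381984 + \sqrt{34}$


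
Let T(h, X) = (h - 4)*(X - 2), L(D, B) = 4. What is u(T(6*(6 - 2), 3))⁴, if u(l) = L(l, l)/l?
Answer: 1/625 ≈ 0.0016000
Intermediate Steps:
T(h, X) = (-4 + h)*(-2 + X)
u(l) = 4/l
u(T(6*(6 - 2), 3))⁴ = (4/(8 - 4*3 - 12*(6 - 2) + 3*(6*(6 - 2))))⁴ = (4/(8 - 12 - 12*4 + 3*(6*4)))⁴ = (4/(8 - 12 - 2*24 + 3*24))⁴ = (4/(8 - 12 - 48 + 72))⁴ = (4/20)⁴ = (4*(1/20))⁴ = (⅕)⁴ = 1/625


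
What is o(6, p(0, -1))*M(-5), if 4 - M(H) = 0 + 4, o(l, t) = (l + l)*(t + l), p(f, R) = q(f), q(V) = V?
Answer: 0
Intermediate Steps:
p(f, R) = f
o(l, t) = 2*l*(l + t) (o(l, t) = (2*l)*(l + t) = 2*l*(l + t))
M(H) = 0 (M(H) = 4 - (0 + 4) = 4 - 1*4 = 4 - 4 = 0)
o(6, p(0, -1))*M(-5) = (2*6*(6 + 0))*0 = (2*6*6)*0 = 72*0 = 0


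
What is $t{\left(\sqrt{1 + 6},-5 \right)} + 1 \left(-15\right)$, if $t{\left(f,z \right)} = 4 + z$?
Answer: $-16$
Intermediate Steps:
$t{\left(\sqrt{1 + 6},-5 \right)} + 1 \left(-15\right) = \left(4 - 5\right) + 1 \left(-15\right) = -1 - 15 = -16$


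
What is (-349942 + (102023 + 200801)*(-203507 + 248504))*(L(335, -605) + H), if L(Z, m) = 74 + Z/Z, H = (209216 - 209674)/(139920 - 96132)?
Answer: 11185580011074053/10947 ≈ 1.0218e+12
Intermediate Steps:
H = -229/21894 (H = -458/43788 = -458*1/43788 = -229/21894 ≈ -0.010459)
L(Z, m) = 75 (L(Z, m) = 74 + 1 = 75)
(-349942 + (102023 + 200801)*(-203507 + 248504))*(L(335, -605) + H) = (-349942 + (102023 + 200801)*(-203507 + 248504))*(75 - 229/21894) = (-349942 + 302824*44997)*(1641821/21894) = (-349942 + 13626171528)*(1641821/21894) = 13625821586*(1641821/21894) = 11185580011074053/10947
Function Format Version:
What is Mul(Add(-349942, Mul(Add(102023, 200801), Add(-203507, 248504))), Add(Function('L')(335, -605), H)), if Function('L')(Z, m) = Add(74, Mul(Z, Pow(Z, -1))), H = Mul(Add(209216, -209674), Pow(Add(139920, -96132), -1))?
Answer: Rational(11185580011074053, 10947) ≈ 1.0218e+12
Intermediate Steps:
H = Rational(-229, 21894) (H = Mul(-458, Pow(43788, -1)) = Mul(-458, Rational(1, 43788)) = Rational(-229, 21894) ≈ -0.010459)
Function('L')(Z, m) = 75 (Function('L')(Z, m) = Add(74, 1) = 75)
Mul(Add(-349942, Mul(Add(102023, 200801), Add(-203507, 248504))), Add(Function('L')(335, -605), H)) = Mul(Add(-349942, Mul(Add(102023, 200801), Add(-203507, 248504))), Add(75, Rational(-229, 21894))) = Mul(Add(-349942, Mul(302824, 44997)), Rational(1641821, 21894)) = Mul(Add(-349942, 13626171528), Rational(1641821, 21894)) = Mul(13625821586, Rational(1641821, 21894)) = Rational(11185580011074053, 10947)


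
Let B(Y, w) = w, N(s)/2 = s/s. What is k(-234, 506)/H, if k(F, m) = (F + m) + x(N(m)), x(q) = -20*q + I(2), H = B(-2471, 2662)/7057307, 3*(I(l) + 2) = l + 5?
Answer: 4918942979/7986 ≈ 6.1595e+5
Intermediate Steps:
I(l) = -⅓ + l/3 (I(l) = -2 + (l + 5)/3 = -2 + (5 + l)/3 = -2 + (5/3 + l/3) = -⅓ + l/3)
N(s) = 2 (N(s) = 2*(s/s) = 2*1 = 2)
H = 2662/7057307 ≈ 0.00037720
x(q) = ⅓ - 20*q (x(q) = -20*q + (-⅓ + (⅓)*2) = -20*q + (-⅓ + ⅔) = -20*q + ⅓ = ⅓ - 20*q)
k(F, m) = -119/3 + F + m (k(F, m) = (F + m) + (⅓ - 20*2) = (F + m) + (⅓ - 40) = (F + m) - 119/3 = -119/3 + F + m)
k(-234, 506)/H = (-119/3 - 234 + 506)/(2662/7057307) = (697/3)*(7057307/2662) = 4918942979/7986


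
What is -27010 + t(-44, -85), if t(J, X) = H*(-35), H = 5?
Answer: -27185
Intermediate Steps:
t(J, X) = -175 (t(J, X) = 5*(-35) = -175)
-27010 + t(-44, -85) = -27010 - 175 = -27185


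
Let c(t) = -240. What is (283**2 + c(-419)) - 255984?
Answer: -176135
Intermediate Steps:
(283**2 + c(-419)) - 255984 = (283**2 - 240) - 255984 = (80089 - 240) - 255984 = 79849 - 255984 = -176135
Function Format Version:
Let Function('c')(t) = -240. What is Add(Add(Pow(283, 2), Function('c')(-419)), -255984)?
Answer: -176135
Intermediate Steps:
Add(Add(Pow(283, 2), Function('c')(-419)), -255984) = Add(Add(Pow(283, 2), -240), -255984) = Add(Add(80089, -240), -255984) = Add(79849, -255984) = -176135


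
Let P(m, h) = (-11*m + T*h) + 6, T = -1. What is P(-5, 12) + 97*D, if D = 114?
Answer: 11107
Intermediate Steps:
P(m, h) = 6 - h - 11*m (P(m, h) = (-11*m - h) + 6 = (-h - 11*m) + 6 = 6 - h - 11*m)
P(-5, 12) + 97*D = (6 - 1*12 - 11*(-5)) + 97*114 = (6 - 12 + 55) + 11058 = 49 + 11058 = 11107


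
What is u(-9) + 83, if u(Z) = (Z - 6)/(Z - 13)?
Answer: 1841/22 ≈ 83.682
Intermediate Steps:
u(Z) = (-6 + Z)/(-13 + Z)
u(-9) + 83 = (-6 - 9)/(-13 - 9) + 83 = -15/(-22) + 83 = -1/22*(-15) + 83 = 15/22 + 83 = 1841/22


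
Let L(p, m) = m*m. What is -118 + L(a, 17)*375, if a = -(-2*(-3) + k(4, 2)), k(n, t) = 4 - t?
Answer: 108257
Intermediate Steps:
a = -8 (a = -(-2*(-3) + (4 - 1*2)) = -(6 + (4 - 2)) = -(6 + 2) = -1*8 = -8)
L(p, m) = m²
-118 + L(a, 17)*375 = -118 + 17²*375 = -118 + 289*375 = -118 + 108375 = 108257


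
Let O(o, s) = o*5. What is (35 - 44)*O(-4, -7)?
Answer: 180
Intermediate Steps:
O(o, s) = 5*o
(35 - 44)*O(-4, -7) = (35 - 44)*(5*(-4)) = -9*(-20) = 180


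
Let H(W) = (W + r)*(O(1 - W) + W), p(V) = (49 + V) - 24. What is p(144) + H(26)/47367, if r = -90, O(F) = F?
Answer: 8004959/47367 ≈ 169.00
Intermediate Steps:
p(V) = 25 + V
H(W) = -90 + W (H(W) = (W - 90)*((1 - W) + W) = (-90 + W)*1 = -90 + W)
p(144) + H(26)/47367 = (25 + 144) + (-90 + 26)/47367 = 169 - 64*1/47367 = 169 - 64/47367 = 8004959/47367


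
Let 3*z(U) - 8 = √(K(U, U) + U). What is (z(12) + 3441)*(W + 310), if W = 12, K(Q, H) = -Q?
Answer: 3326582/3 ≈ 1.1089e+6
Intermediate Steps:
z(U) = 8/3 (z(U) = 8/3 + √(-U + U)/3 = 8/3 + √0/3 = 8/3 + (⅓)*0 = 8/3 + 0 = 8/3)
(z(12) + 3441)*(W + 310) = (8/3 + 3441)*(12 + 310) = (10331/3)*322 = 3326582/3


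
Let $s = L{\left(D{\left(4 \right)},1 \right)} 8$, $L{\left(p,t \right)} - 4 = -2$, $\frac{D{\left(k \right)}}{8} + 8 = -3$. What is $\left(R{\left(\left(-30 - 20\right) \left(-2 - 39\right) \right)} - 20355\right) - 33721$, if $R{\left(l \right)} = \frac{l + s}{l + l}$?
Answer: $- \frac{110854767}{2050} \approx -54076.0$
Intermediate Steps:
$D{\left(k \right)} = -88$ ($D{\left(k \right)} = -64 + 8 \left(-3\right) = -64 - 24 = -88$)
$L{\left(p,t \right)} = 2$ ($L{\left(p,t \right)} = 4 - 2 = 2$)
$s = 16$ ($s = 2 \cdot 8 = 16$)
$R{\left(l \right)} = \frac{16 + l}{2 l}$ ($R{\left(l \right)} = \frac{l + 16}{l + l} = \frac{16 + l}{2 l}$)
$\left(R{\left(\left(-30 - 20\right) \left(-2 - 39\right) \right)} - 20355\right) - 33721 = \left(\frac{16 + \left(-30 - 20\right) \left(-2 - 39\right)}{2 \left(-30 - 20\right) \left(-2 - 39\right)} - 20355\right) - 33721 = \left(\frac{16 - -2050}{2 \left(\left(-50\right) \left(-41\right)\right)} - 20355\right) - 33721 = \left(\frac{16 + 2050}{2 \cdot 2050} - 20355\right) - 33721 = \left(\frac{1}{2} \cdot \frac{1}{2050} \cdot 2066 - 20355\right) - 33721 = \left(\frac{1033}{2050} - 20355\right) - 33721 = - \frac{41726717}{2050} - 33721 = - \frac{110854767}{2050}$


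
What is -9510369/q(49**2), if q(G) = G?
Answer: -9510369/2401 ≈ -3961.0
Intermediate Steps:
-9510369/q(49**2) = -9510369/(49**2) = -9510369/2401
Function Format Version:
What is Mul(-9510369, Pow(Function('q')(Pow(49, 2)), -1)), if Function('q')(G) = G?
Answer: Rational(-9510369, 2401) ≈ -3961.0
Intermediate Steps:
Mul(-9510369, Pow(Function('q')(Pow(49, 2)), -1)) = Mul(-9510369, Pow(Pow(49, 2), -1)) = Mul(-9510369, Pow(2401, -1)) = Mul(-9510369, Rational(1, 2401)) = Rational(-9510369, 2401)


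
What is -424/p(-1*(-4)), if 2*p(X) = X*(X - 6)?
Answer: 106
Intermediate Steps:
p(X) = X*(-6 + X)/2 (p(X) = (X*(X - 6))/2 = (X*(-6 + X))/2 = X*(-6 + X)/2)
-424/p(-1*(-4)) = -424*1/(2*(-6 - 1*(-4))) = -424*1/(2*(-6 + 4)) = -424/((½)*4*(-2)) = -424/(-4) = -424*(-¼) = 106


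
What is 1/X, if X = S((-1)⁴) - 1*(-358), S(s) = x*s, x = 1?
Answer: 1/359 ≈ 0.0027855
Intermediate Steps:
S(s) = s (S(s) = 1*s = s)
X = 359 (X = (-1)⁴ - 1*(-358) = 1 + 358 = 359)
1/X = 1/359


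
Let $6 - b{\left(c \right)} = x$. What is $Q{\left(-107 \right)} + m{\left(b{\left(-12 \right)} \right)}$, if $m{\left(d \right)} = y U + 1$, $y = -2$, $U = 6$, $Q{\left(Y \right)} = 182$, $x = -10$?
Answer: $171$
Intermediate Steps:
$b{\left(c \right)} = 16$ ($b{\left(c \right)} = 6 - -10 = 6 + 10 = 16$)
$m{\left(d \right)} = -11$ ($m{\left(d \right)} = \left(-2\right) 6 + 1 = -12 + 1 = -11$)
$Q{\left(-107 \right)} + m{\left(b{\left(-12 \right)} \right)} = 182 - 11 = 171$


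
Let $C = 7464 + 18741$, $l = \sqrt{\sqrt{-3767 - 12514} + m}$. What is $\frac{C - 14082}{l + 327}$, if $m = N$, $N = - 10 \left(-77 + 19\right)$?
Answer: $\frac{12123}{327 + \sqrt{580 + 9 i \sqrt{201}}} \approx 34.514 - 0.25878 i$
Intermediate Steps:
$N = 580$ ($N = \left(-10\right) \left(-58\right) = 580$)
$m = 580$
$l = \sqrt{580 + 9 i \sqrt{201}}$ ($l = \sqrt{\sqrt{-3767 - 12514} + 580} = \sqrt{\sqrt{-16281} + 580} = \sqrt{9 i \sqrt{201} + 580} = \sqrt{580 + 9 i \sqrt{201}} \approx 24.227 + 2.6334 i$)
$C = 26205$
$\frac{C - 14082}{l + 327} = \frac{26205 - 14082}{\sqrt{580 + 9 i \sqrt{201}} + 327} = \frac{12123}{327 + \sqrt{580 + 9 i \sqrt{201}}}$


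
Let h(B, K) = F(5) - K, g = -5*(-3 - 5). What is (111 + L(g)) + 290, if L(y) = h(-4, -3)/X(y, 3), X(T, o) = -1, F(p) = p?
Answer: 393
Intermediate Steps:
g = 40 (g = -5*(-8) = 40)
h(B, K) = 5 - K
L(y) = -8 (L(y) = (5 - 1*(-3))/(-1) = (5 + 3)*(-1) = 8*(-1) = -8)
(111 + L(g)) + 290 = (111 - 8) + 290 = 103 + 290 = 393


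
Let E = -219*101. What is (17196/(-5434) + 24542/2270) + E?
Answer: -68186880028/3083795 ≈ -22111.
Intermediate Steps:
E = -22119
(17196/(-5434) + 24542/2270) + E = (17196/(-5434) + 24542/2270) - 22119 = (17196*(-1/5434) + 24542*(1/2270)) - 22119 = (-8598/2717 + 12271/1135) - 22119 = 23581577/3083795 - 22119 = -68186880028/3083795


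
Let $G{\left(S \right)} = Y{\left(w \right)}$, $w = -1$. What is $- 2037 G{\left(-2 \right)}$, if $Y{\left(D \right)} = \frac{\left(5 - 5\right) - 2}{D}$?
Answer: $-4074$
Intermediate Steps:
$Y{\left(D \right)} = - \frac{2}{D}$ ($Y{\left(D \right)} = \frac{0 - 2}{D} = - \frac{2}{D}$)
$G{\left(S \right)} = 2$ ($G{\left(S \right)} = - \frac{2}{-1} = \left(-2\right) \left(-1\right) = 2$)
$- 2037 G{\left(-2 \right)} = \left(-2037\right) 2 = -4074$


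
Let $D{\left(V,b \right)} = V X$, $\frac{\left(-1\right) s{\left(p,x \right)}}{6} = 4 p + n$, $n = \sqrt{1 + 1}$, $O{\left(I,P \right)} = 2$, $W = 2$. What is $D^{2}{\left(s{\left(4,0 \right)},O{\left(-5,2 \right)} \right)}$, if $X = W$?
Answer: $37152 + 4608 \sqrt{2} \approx 43669.0$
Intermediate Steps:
$X = 2$
$n = \sqrt{2} \approx 1.4142$
$s{\left(p,x \right)} = - 24 p - 6 \sqrt{2}$ ($s{\left(p,x \right)} = - 6 \left(4 p + \sqrt{2}\right) = - 6 \left(\sqrt{2} + 4 p\right) = - 24 p - 6 \sqrt{2}$)
$D{\left(V,b \right)} = 2 V$ ($D{\left(V,b \right)} = V 2 = 2 V$)
$D^{2}{\left(s{\left(4,0 \right)},O{\left(-5,2 \right)} \right)} = \left(2 \left(\left(-24\right) 4 - 6 \sqrt{2}\right)\right)^{2} = \left(2 \left(-96 - 6 \sqrt{2}\right)\right)^{2} = \left(-192 - 12 \sqrt{2}\right)^{2}$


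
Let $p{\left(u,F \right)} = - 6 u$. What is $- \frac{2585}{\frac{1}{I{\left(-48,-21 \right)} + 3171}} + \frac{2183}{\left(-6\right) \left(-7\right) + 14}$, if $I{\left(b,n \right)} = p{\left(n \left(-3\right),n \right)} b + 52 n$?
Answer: $- \frac{2927479297}{56} \approx -5.2276 \cdot 10^{7}$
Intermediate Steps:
$I{\left(b,n \right)} = 52 n + 18 b n$ ($I{\left(b,n \right)} = - 6 n \left(-3\right) b + 52 n = - 6 \left(- 3 n\right) b + 52 n = 18 n b + 52 n = 18 b n + 52 n = 52 n + 18 b n$)
$- \frac{2585}{\frac{1}{I{\left(-48,-21 \right)} + 3171}} + \frac{2183}{\left(-6\right) \left(-7\right) + 14} = - \frac{2585}{\frac{1}{2 \left(-21\right) \left(26 + 9 \left(-48\right)\right) + 3171}} + \frac{2183}{\left(-6\right) \left(-7\right) + 14} = - \frac{2585}{\frac{1}{2 \left(-21\right) \left(26 - 432\right) + 3171}} + \frac{2183}{42 + 14} = - \frac{2585}{\frac{1}{2 \left(-21\right) \left(-406\right) + 3171}} + \frac{2183}{56} = - \frac{2585}{\frac{1}{17052 + 3171}} + 2183 \cdot \frac{1}{56} = - \frac{2585}{\frac{1}{20223}} + \frac{2183}{56} = - 2585 \frac{1}{\frac{1}{20223}} + \frac{2183}{56} = \left(-2585\right) 20223 + \frac{2183}{56} = -52276455 + \frac{2183}{56} = - \frac{2927479297}{56}$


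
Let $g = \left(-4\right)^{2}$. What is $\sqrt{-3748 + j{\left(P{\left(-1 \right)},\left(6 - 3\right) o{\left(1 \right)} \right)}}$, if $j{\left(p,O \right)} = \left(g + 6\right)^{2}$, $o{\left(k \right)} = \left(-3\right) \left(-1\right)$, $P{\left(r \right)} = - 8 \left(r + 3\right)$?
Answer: $8 i \sqrt{51} \approx 57.131 i$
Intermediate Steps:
$g = 16$
$P{\left(r \right)} = -24 - 8 r$ ($P{\left(r \right)} = - 8 \left(3 + r\right) = -24 - 8 r$)
$o{\left(k \right)} = 3$
$j{\left(p,O \right)} = 484$ ($j{\left(p,O \right)} = \left(16 + 6\right)^{2} = 22^{2} = 484$)
$\sqrt{-3748 + j{\left(P{\left(-1 \right)},\left(6 - 3\right) o{\left(1 \right)} \right)}} = \sqrt{-3748 + 484} = \sqrt{-3264} = 8 i \sqrt{51}$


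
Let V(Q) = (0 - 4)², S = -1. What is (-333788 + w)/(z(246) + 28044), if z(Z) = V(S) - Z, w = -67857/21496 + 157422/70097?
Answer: -502954837353073/41910277385168 ≈ -12.001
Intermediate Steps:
V(Q) = 16 (V(Q) = (-4)² = 16)
w = -1372628817/1506805112 (w = -67857*1/21496 + 157422*(1/70097) = -67857/21496 + 157422/70097 = -1372628817/1506805112 ≈ -0.91095)
z(Z) = 16 - Z
(-333788 + w)/(z(246) + 28044) = (-333788 - 1372628817/1506805112)/((16 - 1*246) + 28044) = -502954837353073/(1506805112*((16 - 246) + 28044)) = -502954837353073/(1506805112*(-230 + 28044)) = -502954837353073/1506805112/27814 = -502954837353073/1506805112*1/27814 = -502954837353073/41910277385168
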